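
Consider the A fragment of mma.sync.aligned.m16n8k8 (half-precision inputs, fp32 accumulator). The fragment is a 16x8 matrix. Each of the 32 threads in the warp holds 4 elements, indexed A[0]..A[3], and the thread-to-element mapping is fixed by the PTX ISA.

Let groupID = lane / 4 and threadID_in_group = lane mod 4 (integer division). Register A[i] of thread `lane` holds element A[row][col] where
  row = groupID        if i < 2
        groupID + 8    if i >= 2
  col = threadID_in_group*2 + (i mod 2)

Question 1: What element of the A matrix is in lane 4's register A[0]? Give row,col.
lane 4: gr=1 (4/4), th=0 (4%4)
i=0: r=1+0=1, c=0*2+0=0

1,0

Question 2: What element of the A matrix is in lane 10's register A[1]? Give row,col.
2,5

10: G=2,T=2
[1] (2+0,2*2+1) = (2,5)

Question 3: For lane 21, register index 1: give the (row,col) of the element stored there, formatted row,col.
5,3

lane 21: gid=5 (21/4), tid=1 (21%4)
i=1: r=5+0=5, c=1*2+1=3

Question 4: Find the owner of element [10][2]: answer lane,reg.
9,2

r=10→G=2,rhi=1  c=2→T=1,p=0
L=2*4+1=9  i=1*2+0=2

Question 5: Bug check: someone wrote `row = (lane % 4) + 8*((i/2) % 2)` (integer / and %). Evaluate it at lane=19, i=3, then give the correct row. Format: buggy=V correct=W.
buggy=11 correct=12

`(lane % 4) + 8*((i/2) % 2)`[19,3]->11
19: g=4,t=3
[3] (4+8,3*2+1) = (12,7)
row: 11 vs 12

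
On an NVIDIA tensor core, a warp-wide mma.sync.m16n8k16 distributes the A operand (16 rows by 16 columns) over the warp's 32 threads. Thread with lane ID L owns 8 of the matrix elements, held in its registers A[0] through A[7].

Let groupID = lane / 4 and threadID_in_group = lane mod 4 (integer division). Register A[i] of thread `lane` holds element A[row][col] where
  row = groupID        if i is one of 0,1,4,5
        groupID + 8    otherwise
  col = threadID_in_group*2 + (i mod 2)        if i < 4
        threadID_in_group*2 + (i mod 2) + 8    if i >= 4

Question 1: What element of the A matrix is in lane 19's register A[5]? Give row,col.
4,15

19: gid=4,tid=3
[5] (4+0,3*2+1+8) = (4,15)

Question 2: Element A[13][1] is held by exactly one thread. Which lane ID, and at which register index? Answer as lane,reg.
20,3

r: 13->gid=5,r8=1  c: 1->c8=0,tid=0,i&1=1
L=5*4+0=20  i=0*4+1*2+1=3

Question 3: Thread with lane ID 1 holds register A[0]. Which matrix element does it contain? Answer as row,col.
1: g=0,t=1
[0] (0+0,1*2+0+0) = (0,2)

0,2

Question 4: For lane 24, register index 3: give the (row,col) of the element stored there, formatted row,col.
L=24=>grp=24>>2=6, tig=24&3=0
[3]=>row 6+8=14  col 0·2+1+0=1

14,1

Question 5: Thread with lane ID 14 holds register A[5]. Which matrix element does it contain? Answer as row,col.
lane 14->14/4=3, 14 mod 4=2
i=5  r:3+0->3  c:2·2+1+8->13

3,13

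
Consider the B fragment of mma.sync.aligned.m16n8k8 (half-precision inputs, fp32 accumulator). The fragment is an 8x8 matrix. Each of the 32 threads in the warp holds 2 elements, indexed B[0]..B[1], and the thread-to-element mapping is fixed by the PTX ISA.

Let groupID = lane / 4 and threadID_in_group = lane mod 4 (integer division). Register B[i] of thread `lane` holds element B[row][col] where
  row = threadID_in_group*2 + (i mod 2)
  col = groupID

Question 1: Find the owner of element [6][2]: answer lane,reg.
c=2->g=2  r=6->t=3,b0=0
L=2*4+3=11  i=0=0

11,0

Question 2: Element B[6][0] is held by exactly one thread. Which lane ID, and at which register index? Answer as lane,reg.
c: 0->gid=0  r: 6->tid=3,i&1=0
L=0*4+3=3  i=0=0

3,0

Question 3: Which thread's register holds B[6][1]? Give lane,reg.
c=1⇒gr=1  r=6⇒th=3,odd=0
L=1*4+3=7  i=0=0

7,0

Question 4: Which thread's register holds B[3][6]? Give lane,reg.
c=6->g=6  r=3->t=1,b0=1
L=6*4+1=25  i=1=1

25,1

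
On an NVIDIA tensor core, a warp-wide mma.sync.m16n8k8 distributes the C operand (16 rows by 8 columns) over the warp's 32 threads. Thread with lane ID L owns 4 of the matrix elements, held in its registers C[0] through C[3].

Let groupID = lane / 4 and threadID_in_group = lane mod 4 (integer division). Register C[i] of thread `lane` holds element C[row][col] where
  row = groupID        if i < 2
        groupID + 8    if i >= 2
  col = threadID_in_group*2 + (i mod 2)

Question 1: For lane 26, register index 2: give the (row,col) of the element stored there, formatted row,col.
14,4

lane 26=>26/4=6, 26 mod 4=2
i=2  r:6+8=>14  c:2·2+0=>4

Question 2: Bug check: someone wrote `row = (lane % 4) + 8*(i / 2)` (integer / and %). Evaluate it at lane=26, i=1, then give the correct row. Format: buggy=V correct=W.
`(lane % 4) + 8*(i / 2)`[26,1]->2
L=26->gid=26>>2=6, tid=26&3=2
[1]->row 6+0=6  col 2·2+1=5
row: 2 vs 6

buggy=2 correct=6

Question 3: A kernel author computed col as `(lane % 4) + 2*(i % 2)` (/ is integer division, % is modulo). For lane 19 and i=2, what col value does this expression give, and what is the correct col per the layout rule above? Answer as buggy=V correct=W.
buggy=3 correct=6

`(lane % 4) + 2*(i % 2)`[19,2]=>3
lane 19=>19/4=4, 19 mod 4=3
i=2  r:4+8=>12  c:2·3+0=>6
col: 3 vs 6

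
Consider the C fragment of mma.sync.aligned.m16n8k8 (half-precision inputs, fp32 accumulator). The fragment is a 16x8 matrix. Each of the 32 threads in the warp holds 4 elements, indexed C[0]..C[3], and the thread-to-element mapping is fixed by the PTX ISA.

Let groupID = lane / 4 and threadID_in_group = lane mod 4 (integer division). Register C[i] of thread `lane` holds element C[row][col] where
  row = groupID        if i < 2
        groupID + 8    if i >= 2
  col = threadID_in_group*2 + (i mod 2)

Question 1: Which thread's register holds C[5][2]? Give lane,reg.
r=5⇒gr=5,Rb=0  c=2⇒th=1,odd=0
L=5*4+1=21  i=0*2+0=0

21,0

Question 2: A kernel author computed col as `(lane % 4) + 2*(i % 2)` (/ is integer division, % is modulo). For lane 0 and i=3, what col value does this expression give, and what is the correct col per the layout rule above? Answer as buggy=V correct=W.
`(lane % 4) + 2*(i % 2)`[0,3]→2
0: G=0,T=0
[3] (0+8,0*2+1) = (8,1)
col: 2 vs 1

buggy=2 correct=1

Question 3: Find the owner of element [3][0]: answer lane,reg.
r:3=>grp=3,rB=0  c:0=>tig=0,lo=0
L=3*4+0=12  i=0*2+0=0

12,0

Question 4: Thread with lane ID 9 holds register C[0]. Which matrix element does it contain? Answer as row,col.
2,2

lane 9: grp=2 (9/4), tig=1 (9%4)
i=0: r=2+0=2, c=1*2+0=2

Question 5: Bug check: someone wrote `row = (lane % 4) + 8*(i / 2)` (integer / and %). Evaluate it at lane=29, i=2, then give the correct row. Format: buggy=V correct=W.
buggy=9 correct=15

`(lane % 4) + 8*(i / 2)`[29,2]=>9
L=29=>grp=29>>2=7, tig=29&3=1
[2]=>row 7+8=15  col 1·2+0=2
row: 9 vs 15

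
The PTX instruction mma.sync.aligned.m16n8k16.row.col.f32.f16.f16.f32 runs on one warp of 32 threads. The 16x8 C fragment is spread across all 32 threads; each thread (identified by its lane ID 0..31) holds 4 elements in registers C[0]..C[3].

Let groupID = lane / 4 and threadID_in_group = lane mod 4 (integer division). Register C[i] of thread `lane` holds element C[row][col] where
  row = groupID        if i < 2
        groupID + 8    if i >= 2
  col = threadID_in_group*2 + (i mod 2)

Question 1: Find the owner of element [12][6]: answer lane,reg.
r=12⇒gr=4,Rb=1  c=6⇒th=3,odd=0
L=4*4+3=19  i=1*2+0=2

19,2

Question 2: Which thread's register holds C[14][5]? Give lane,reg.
26,3

r=14→G=6,rhi=1  c=5→T=2,p=1
L=6*4+2=26  i=1*2+1=3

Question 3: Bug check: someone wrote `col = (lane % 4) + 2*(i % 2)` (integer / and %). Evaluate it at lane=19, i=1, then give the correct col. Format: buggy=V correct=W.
buggy=5 correct=7

`(lane % 4) + 2*(i % 2)`[19,1]->5
lane 19: gid=4 (19/4), tid=3 (19%4)
i=1: r=4+0=4, c=3*2+1=7
col: 5 vs 7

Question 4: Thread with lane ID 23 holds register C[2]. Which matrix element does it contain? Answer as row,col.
13,6

L=23->g=23>>2=5, t=23&3=3
[2]->row 5+8=13  col 3·2+0=6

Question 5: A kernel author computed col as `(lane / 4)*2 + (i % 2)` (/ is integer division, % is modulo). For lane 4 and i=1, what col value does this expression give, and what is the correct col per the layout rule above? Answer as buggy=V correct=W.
`(lane / 4)*2 + (i % 2)`[4,1]->3
lane 4: gid=1 (4/4), tid=0 (4%4)
i=1: r=1+0=1, c=0*2+1=1
col: 3 vs 1

buggy=3 correct=1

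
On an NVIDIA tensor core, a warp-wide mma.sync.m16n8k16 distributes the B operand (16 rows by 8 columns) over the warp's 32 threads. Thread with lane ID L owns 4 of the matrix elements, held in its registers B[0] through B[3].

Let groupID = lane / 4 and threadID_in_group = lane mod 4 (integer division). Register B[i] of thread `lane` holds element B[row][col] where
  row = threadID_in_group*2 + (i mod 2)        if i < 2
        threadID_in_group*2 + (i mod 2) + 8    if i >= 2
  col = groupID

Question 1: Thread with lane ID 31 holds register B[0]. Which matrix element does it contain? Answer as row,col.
6,7

lane 31: G=7 (31/4), T=3 (31%4)
i=0: r=3*2+0+0=6, c=G=7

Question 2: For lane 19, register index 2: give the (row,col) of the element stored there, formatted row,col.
lane 19->19/4=4, 19 mod 4=3
i=2  r:2·3+0+8->14  c:4

14,4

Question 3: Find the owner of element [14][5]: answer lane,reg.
23,2

c=5→G=5  r=14→rhi=1,T=3,p=0
L=5*4+3=23  i=1*2+0=2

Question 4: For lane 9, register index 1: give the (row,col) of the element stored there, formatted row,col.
3,2

lane 9⇒9/4=2, 9 mod 4=1
i=1  r:2·1+1+0⇒3  c:2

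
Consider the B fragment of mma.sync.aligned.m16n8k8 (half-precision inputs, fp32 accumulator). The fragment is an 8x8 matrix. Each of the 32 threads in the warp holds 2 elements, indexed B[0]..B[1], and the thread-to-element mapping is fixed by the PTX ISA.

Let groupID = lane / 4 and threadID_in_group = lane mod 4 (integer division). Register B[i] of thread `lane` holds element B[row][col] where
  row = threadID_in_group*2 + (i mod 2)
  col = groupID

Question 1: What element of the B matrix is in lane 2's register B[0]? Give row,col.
2: G=0,T=2
[0] (2*2+0,0) = (4,0)

4,0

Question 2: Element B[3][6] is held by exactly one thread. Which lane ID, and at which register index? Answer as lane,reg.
c=6⇒gr=6  r=3⇒th=1,odd=1
L=6*4+1=25  i=1=1

25,1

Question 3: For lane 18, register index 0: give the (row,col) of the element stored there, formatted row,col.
lane 18: G=4 (18/4), T=2 (18%4)
i=0: r=2*2+0=4, c=G=4

4,4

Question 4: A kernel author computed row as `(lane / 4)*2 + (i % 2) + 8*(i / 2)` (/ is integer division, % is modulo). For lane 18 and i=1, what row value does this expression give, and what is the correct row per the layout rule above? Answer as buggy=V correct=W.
`(lane / 4)*2 + (i % 2) + 8*(i / 2)`[18,1]⇒9
18: gr=4,th=2
[1] (2*2+1,4) = (5,4)
row: 9 vs 5

buggy=9 correct=5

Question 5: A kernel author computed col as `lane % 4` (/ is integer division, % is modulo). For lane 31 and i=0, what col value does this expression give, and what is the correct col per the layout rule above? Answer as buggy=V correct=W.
`lane % 4`[31,0]=>3
lane 31=>31/4=7, 31 mod 4=3
i=0  r:2·3+0=>6  c:7
col: 3 vs 7

buggy=3 correct=7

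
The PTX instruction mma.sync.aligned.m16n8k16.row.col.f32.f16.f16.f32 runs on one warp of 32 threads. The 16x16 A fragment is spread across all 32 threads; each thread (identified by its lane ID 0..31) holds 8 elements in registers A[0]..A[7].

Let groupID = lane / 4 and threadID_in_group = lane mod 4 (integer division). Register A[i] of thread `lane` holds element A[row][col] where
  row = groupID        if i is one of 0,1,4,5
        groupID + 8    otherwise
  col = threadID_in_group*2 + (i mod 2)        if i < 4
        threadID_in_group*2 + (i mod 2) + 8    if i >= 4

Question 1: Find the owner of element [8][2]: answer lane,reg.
r:8=>grp=0,rB=1  c:2=>cB=0,tig=1,lo=0
L=0*4+1=1  i=0*4+1*2+0=2

1,2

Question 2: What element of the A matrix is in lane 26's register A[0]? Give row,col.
lane 26=>26/4=6, 26 mod 4=2
i=0  r:6+0=>6  c:2·2+0+0=>4

6,4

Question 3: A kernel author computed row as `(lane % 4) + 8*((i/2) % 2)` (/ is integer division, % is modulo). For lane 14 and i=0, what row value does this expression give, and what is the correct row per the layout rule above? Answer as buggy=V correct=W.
buggy=2 correct=3

`(lane % 4) + 8*((i/2) % 2)`[14,0]⇒2
L=14⇒gr=14>>2=3, th=14&3=2
[0]⇒row 3+0=3  col 2·2+0+0=4
row: 2 vs 3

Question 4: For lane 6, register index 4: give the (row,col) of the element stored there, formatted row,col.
6: grp=1,tig=2
[4] (1+0,2*2+0+8) = (1,12)

1,12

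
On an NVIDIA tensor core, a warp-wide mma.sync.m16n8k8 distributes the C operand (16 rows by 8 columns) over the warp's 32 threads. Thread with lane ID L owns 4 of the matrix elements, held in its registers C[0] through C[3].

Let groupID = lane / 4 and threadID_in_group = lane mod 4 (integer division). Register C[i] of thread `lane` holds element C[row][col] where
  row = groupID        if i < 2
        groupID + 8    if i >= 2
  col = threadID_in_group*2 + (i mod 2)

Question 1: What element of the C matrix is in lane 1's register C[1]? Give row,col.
lane 1->1/4=0, 1 mod 4=1
i=1  r:0+0->0  c:2·1+1->3

0,3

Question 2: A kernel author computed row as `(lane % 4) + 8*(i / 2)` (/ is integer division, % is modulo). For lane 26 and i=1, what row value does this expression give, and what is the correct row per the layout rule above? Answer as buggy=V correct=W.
buggy=2 correct=6

`(lane % 4) + 8*(i / 2)`[26,1]->2
26: g=6,t=2
[1] (6+0,2*2+1) = (6,5)
row: 2 vs 6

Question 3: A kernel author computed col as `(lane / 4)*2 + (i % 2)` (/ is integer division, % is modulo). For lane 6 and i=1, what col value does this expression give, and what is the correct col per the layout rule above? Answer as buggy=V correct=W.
`(lane / 4)*2 + (i % 2)`[6,1]=>3
6: grp=1,tig=2
[1] (1+0,2*2+1) = (1,5)
col: 3 vs 5

buggy=3 correct=5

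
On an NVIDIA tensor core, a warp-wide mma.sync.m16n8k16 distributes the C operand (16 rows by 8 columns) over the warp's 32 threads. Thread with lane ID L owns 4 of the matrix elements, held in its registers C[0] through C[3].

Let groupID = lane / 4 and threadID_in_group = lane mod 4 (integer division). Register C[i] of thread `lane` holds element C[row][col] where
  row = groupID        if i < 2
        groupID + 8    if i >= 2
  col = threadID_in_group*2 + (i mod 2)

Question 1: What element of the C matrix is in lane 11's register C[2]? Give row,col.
10,6

lane 11=>11/4=2, 11 mod 4=3
i=2  r:2+8=>10  c:2·3+0=>6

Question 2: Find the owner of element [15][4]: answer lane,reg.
30,2

r=15→G=7,rhi=1  c=4→T=2,p=0
L=7*4+2=30  i=1*2+0=2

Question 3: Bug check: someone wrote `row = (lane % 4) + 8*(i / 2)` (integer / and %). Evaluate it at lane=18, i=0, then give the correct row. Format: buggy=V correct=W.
`(lane % 4) + 8*(i / 2)`[18,0]→2
L=18→G=18>>2=4, T=18&3=2
[0]→row 4+0=4  col 2·2+0=4
row: 2 vs 4

buggy=2 correct=4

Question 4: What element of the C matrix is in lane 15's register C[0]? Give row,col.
3,6

lane 15: G=3 (15/4), T=3 (15%4)
i=0: r=3+0=3, c=3*2+0=6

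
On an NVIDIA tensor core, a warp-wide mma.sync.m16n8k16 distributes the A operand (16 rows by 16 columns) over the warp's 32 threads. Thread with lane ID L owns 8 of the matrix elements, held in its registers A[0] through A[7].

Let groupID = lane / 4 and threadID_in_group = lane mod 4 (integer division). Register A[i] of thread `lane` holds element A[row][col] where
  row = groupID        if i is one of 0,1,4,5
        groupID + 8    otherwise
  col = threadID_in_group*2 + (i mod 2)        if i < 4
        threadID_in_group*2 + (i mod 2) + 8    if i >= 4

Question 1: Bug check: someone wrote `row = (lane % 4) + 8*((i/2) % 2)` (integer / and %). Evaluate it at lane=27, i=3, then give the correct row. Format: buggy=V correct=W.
buggy=11 correct=14

`(lane % 4) + 8*((i/2) % 2)`[27,3]⇒11
27: gr=6,th=3
[3] (6+8,3*2+1+0) = (14,7)
row: 11 vs 14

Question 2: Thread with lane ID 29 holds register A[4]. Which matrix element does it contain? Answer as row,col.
L=29=>grp=29>>2=7, tig=29&3=1
[4]=>row 7+0=7  col 1·2+0+8=10

7,10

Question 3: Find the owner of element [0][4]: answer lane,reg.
r=0->g=0,rb=0  c=4->cb=0,t=2,b0=0
L=0*4+2=2  i=0*4+0*2+0=0

2,0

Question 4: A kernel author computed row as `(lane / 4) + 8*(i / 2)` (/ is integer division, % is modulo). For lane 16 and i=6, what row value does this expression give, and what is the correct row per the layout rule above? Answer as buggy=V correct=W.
buggy=28 correct=12

`(lane / 4) + 8*(i / 2)`[16,6]->28
16: g=4,t=0
[6] (4+8,0*2+0+8) = (12,8)
row: 28 vs 12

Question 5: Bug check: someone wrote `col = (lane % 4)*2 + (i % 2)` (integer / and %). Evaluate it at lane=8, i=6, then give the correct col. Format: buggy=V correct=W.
buggy=0 correct=8

`(lane % 4)*2 + (i % 2)`[8,6]=>0
8: grp=2,tig=0
[6] (2+8,0*2+0+8) = (10,8)
col: 0 vs 8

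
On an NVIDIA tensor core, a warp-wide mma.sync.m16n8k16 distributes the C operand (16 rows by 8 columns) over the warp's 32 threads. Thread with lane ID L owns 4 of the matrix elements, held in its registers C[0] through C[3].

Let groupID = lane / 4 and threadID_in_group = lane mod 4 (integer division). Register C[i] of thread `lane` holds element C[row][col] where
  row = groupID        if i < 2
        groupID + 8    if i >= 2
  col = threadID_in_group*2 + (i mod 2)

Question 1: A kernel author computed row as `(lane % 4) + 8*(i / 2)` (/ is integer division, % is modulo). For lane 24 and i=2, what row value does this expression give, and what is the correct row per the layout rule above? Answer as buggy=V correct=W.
`(lane % 4) + 8*(i / 2)`[24,2]⇒8
24: gr=6,th=0
[2] (6+8,0*2+0) = (14,0)
row: 8 vs 14

buggy=8 correct=14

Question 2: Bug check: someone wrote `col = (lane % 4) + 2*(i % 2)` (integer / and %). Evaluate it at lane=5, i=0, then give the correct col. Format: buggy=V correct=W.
buggy=1 correct=2

`(lane % 4) + 2*(i % 2)`[5,0]⇒1
lane 5: gr=1 (5/4), th=1 (5%4)
i=0: r=1+0=1, c=1*2+0=2
col: 1 vs 2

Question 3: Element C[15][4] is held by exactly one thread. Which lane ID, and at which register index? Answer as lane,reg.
r:15=>grp=7,rB=1  c:4=>tig=2,lo=0
L=7*4+2=30  i=1*2+0=2

30,2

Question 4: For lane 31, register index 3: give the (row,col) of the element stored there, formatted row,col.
lane 31⇒31/4=7, 31 mod 4=3
i=3  r:7+8⇒15  c:2·3+1⇒7

15,7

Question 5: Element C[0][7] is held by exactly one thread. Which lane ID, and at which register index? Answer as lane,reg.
3,1

r=0->g=0,rb=0  c=7->t=3,b0=1
L=0*4+3=3  i=0*2+1=1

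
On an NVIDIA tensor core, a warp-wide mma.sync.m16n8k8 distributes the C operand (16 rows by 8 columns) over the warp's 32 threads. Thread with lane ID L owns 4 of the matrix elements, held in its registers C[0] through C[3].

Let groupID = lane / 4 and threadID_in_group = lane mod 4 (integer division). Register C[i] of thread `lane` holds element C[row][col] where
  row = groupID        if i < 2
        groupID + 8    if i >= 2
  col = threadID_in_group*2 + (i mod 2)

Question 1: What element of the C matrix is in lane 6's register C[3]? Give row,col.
L=6->gid=6>>2=1, tid=6&3=2
[3]->row 1+8=9  col 2·2+1=5

9,5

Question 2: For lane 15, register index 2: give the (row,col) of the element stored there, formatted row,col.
L=15=>grp=15>>2=3, tig=15&3=3
[2]=>row 3+8=11  col 3·2+0=6

11,6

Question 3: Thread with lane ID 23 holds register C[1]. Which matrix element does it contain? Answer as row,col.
23: g=5,t=3
[1] (5+0,3*2+1) = (5,7)

5,7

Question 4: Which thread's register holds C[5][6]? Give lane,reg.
r=5->g=5,rb=0  c=6->t=3,b0=0
L=5*4+3=23  i=0*2+0=0

23,0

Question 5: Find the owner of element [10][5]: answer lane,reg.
r: 10->gid=2,r8=1  c: 5->tid=2,i&1=1
L=2*4+2=10  i=1*2+1=3

10,3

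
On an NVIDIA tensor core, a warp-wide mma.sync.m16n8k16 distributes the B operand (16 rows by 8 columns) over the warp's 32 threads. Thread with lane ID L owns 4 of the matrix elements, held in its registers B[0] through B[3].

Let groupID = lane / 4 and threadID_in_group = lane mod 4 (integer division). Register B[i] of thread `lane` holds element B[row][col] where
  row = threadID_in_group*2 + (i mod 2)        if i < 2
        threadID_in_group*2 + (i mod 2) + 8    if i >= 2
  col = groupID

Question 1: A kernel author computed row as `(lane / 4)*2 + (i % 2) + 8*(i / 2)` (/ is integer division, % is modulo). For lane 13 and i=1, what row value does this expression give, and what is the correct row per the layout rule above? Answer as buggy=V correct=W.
buggy=7 correct=3

`(lane / 4)*2 + (i % 2) + 8*(i / 2)`[13,1]->7
13: gid=3,tid=1
[1] (1*2+1+0,3) = (3,3)
row: 7 vs 3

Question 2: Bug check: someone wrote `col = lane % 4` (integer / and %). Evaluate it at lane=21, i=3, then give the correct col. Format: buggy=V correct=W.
buggy=1 correct=5

`lane % 4`[21,3]→1
lane 21→21/4=5, 21 mod 4=1
i=3  r:2·1+1+8→11  c:5
col: 1 vs 5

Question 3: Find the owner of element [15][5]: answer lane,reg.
23,3

c: 5->gid=5  r: 15->r8=1,tid=3,i&1=1
L=5*4+3=23  i=1*2+1=3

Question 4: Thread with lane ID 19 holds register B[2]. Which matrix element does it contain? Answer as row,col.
L=19->gid=19>>2=4, tid=19&3=3
[2]->row 3·2+0+8=14  col gid=4

14,4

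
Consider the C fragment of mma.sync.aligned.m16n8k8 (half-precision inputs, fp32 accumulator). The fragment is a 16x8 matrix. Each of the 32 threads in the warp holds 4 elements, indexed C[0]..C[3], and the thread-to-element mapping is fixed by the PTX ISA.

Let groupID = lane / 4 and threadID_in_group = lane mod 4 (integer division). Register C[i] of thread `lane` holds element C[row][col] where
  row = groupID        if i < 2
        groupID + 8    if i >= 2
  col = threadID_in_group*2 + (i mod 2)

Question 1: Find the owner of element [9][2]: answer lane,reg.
r:9=>grp=1,rB=1  c:2=>tig=1,lo=0
L=1*4+1=5  i=1*2+0=2

5,2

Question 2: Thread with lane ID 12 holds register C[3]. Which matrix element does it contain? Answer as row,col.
12: gr=3,th=0
[3] (3+8,0*2+1) = (11,1)

11,1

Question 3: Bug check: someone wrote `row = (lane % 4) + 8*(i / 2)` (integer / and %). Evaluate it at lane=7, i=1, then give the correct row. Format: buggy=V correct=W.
buggy=3 correct=1

`(lane % 4) + 8*(i / 2)`[7,1]⇒3
L=7⇒gr=7>>2=1, th=7&3=3
[1]⇒row 1+0=1  col 3·2+1=7
row: 3 vs 1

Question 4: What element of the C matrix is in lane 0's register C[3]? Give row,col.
8,1

0: G=0,T=0
[3] (0+8,0*2+1) = (8,1)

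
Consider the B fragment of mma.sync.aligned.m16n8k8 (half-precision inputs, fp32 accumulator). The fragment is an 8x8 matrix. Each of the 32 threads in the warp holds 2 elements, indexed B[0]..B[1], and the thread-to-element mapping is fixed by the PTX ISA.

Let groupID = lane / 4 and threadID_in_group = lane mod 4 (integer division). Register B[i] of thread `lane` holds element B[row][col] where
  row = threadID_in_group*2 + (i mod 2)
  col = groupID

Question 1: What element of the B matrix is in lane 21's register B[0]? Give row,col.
2,5

21: G=5,T=1
[0] (1*2+0,5) = (2,5)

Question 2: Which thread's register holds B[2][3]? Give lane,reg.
13,0

c:3=>grp=3  r:2=>tig=1,lo=0
L=3*4+1=13  i=0=0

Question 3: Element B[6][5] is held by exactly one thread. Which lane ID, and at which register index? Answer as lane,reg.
23,0

c=5→G=5  r=6→T=3,p=0
L=5*4+3=23  i=0=0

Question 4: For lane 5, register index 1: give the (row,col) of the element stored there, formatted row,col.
3,1

lane 5=>5/4=1, 5 mod 4=1
i=1  r:2·1+1=>3  c:1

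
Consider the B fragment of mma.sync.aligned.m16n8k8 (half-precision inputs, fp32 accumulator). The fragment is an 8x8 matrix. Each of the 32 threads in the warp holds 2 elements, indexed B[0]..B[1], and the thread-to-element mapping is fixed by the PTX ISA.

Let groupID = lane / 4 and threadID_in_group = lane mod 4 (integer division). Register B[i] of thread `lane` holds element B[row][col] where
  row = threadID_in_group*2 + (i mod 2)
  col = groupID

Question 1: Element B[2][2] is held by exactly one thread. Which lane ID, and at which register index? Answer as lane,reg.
c=2→G=2  r=2→T=1,p=0
L=2*4+1=9  i=0=0

9,0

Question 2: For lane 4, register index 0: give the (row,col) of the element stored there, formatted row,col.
0,1

L=4->gid=4>>2=1, tid=4&3=0
[0]->row 0·2+0=0  col gid=1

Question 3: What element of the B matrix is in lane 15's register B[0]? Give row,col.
15: g=3,t=3
[0] (3*2+0,3) = (6,3)

6,3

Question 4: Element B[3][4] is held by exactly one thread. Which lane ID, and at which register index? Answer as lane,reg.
c=4→G=4  r=3→T=1,p=1
L=4*4+1=17  i=1=1

17,1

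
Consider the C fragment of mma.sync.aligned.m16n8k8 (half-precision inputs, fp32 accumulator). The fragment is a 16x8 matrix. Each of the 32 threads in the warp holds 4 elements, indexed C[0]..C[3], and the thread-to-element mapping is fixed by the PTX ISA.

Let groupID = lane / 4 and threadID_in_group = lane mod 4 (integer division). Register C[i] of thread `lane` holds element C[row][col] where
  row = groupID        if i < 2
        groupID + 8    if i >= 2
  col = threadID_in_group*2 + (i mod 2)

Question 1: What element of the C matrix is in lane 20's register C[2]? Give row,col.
lane 20: gid=5 (20/4), tid=0 (20%4)
i=2: r=5+8=13, c=0*2+0=0

13,0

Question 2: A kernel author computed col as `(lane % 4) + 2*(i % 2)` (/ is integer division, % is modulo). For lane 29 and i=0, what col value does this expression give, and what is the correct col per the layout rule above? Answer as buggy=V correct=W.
`(lane % 4) + 2*(i % 2)`[29,0]->1
29: g=7,t=1
[0] (7+0,1*2+0) = (7,2)
col: 1 vs 2

buggy=1 correct=2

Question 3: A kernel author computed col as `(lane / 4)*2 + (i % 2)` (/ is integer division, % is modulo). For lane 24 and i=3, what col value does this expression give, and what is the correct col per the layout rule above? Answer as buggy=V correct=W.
`(lane / 4)*2 + (i % 2)`[24,3]->13
24: gid=6,tid=0
[3] (6+8,0*2+1) = (14,1)
col: 13 vs 1

buggy=13 correct=1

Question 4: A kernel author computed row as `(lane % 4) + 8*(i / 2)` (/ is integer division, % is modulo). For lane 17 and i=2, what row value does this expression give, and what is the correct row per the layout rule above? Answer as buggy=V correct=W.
`(lane % 4) + 8*(i / 2)`[17,2]=>9
lane 17: grp=4 (17/4), tig=1 (17%4)
i=2: r=4+8=12, c=1*2+0=2
row: 9 vs 12

buggy=9 correct=12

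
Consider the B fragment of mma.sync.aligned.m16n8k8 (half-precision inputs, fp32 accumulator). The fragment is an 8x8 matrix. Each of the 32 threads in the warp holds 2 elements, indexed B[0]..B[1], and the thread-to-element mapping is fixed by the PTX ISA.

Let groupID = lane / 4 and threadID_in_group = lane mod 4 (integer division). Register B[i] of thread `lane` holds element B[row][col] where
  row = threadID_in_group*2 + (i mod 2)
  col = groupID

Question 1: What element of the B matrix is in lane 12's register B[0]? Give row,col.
lane 12: grp=3 (12/4), tig=0 (12%4)
i=0: r=0*2+0=0, c=grp=3

0,3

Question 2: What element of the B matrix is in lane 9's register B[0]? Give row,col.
2,2

lane 9->9/4=2, 9 mod 4=1
i=0  r:2·1+0->2  c:2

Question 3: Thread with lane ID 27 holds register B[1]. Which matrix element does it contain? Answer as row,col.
27: grp=6,tig=3
[1] (3*2+1,6) = (7,6)

7,6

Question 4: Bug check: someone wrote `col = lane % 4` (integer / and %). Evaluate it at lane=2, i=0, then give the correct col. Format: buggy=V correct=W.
buggy=2 correct=0

`lane % 4`[2,0]->2
L=2->gid=2>>2=0, tid=2&3=2
[0]->row 2·2+0=4  col gid=0
col: 2 vs 0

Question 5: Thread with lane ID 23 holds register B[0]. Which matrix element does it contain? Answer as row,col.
23: grp=5,tig=3
[0] (3*2+0,5) = (6,5)

6,5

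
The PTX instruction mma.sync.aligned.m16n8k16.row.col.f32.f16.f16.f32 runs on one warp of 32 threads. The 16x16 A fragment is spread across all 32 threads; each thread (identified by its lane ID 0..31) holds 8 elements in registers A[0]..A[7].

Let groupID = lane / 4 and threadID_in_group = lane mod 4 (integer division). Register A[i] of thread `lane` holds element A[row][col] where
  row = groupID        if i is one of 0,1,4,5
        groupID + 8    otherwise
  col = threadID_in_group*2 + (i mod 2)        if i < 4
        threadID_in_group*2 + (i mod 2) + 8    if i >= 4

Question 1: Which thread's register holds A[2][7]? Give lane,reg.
r=2->g=2,rb=0  c=7->cb=0,t=3,b0=1
L=2*4+3=11  i=0*4+0*2+1=1

11,1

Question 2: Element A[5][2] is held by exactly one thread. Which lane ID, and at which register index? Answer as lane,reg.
21,0

r=5→G=5,rhi=0  c=2→chi=0,T=1,p=0
L=5*4+1=21  i=0*4+0*2+0=0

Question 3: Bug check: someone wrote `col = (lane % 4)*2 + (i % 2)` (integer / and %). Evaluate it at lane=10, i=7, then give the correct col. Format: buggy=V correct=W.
buggy=5 correct=13

`(lane % 4)*2 + (i % 2)`[10,7]->5
L=10->g=10>>2=2, t=10&3=2
[7]->row 2+8=10  col 2·2+1+8=13
col: 5 vs 13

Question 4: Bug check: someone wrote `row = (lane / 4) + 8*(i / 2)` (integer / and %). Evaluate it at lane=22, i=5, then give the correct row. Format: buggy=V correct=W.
`(lane / 4) + 8*(i / 2)`[22,5]⇒21
22: gr=5,th=2
[5] (5+0,2*2+1+8) = (5,13)
row: 21 vs 5

buggy=21 correct=5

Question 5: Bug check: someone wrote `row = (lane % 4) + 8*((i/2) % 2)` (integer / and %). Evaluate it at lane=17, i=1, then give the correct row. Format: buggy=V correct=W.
buggy=1 correct=4

`(lane % 4) + 8*((i/2) % 2)`[17,1]⇒1
L=17⇒gr=17>>2=4, th=17&3=1
[1]⇒row 4+0=4  col 1·2+1+0=3
row: 1 vs 4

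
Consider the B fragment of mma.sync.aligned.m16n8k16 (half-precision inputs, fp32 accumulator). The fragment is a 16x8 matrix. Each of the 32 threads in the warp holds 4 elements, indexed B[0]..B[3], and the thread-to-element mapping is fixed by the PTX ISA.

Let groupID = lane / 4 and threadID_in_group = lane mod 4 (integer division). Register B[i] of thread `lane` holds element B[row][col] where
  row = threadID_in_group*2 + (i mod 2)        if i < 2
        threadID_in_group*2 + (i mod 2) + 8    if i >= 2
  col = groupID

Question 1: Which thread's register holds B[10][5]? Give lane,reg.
c=5→G=5  r=10→rhi=1,T=1,p=0
L=5*4+1=21  i=1*2+0=2

21,2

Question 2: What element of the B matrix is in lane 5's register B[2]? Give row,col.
10,1

L=5->g=5>>2=1, t=5&3=1
[2]->row 1·2+0+8=10  col g=1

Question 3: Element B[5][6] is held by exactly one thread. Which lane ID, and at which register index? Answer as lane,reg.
26,1

c=6->g=6  r=5->rb=0,t=2,b0=1
L=6*4+2=26  i=0*2+1=1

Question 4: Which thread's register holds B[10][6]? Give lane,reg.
c=6->g=6  r=10->rb=1,t=1,b0=0
L=6*4+1=25  i=1*2+0=2

25,2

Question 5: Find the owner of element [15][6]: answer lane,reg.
c=6→G=6  r=15→rhi=1,T=3,p=1
L=6*4+3=27  i=1*2+1=3

27,3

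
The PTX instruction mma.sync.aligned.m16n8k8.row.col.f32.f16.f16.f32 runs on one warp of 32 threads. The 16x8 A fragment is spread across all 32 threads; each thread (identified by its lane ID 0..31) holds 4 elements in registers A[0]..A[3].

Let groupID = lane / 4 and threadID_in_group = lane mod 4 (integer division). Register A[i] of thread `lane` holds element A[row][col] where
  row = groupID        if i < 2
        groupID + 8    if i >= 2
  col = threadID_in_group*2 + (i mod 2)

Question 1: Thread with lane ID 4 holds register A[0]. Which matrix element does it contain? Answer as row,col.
lane 4: gid=1 (4/4), tid=0 (4%4)
i=0: r=1+0=1, c=0*2+0=0

1,0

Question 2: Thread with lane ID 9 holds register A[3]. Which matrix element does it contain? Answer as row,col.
10,3

9: gid=2,tid=1
[3] (2+8,1*2+1) = (10,3)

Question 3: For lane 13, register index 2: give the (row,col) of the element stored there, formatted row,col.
lane 13: G=3 (13/4), T=1 (13%4)
i=2: r=3+8=11, c=1*2+0=2

11,2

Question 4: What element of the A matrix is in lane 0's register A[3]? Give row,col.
8,1

L=0⇒gr=0>>2=0, th=0&3=0
[3]⇒row 0+8=8  col 0·2+1=1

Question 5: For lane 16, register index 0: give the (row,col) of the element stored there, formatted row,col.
lane 16: G=4 (16/4), T=0 (16%4)
i=0: r=4+0=4, c=0*2+0=0

4,0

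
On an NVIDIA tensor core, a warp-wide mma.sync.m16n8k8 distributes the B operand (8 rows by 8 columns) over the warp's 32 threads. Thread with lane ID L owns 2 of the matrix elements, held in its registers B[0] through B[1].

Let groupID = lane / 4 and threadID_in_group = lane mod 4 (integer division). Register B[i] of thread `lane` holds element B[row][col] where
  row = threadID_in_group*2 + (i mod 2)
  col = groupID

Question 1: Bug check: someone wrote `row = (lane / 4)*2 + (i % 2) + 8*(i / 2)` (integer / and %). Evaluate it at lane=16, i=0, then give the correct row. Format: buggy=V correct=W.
buggy=8 correct=0

`(lane / 4)*2 + (i % 2) + 8*(i / 2)`[16,0]->8
lane 16->16/4=4, 16 mod 4=0
i=0  r:2·0+0->0  c:4
row: 8 vs 0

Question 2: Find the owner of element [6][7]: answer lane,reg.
c:7=>grp=7  r:6=>tig=3,lo=0
L=7*4+3=31  i=0=0

31,0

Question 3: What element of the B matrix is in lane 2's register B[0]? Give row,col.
L=2→G=2>>2=0, T=2&3=2
[0]→row 2·2+0=4  col G=0

4,0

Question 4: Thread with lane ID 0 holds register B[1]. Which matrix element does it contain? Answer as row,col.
1,0

lane 0=>0/4=0, 0 mod 4=0
i=1  r:2·0+1=>1  c:0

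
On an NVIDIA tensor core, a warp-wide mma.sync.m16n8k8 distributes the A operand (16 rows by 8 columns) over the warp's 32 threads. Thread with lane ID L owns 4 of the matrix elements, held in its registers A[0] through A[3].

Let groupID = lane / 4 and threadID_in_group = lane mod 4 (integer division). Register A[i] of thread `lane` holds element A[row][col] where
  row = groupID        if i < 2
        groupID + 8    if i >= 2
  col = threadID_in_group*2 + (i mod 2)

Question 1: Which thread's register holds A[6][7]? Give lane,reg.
27,1

r:6=>grp=6,rB=0  c:7=>tig=3,lo=1
L=6*4+3=27  i=0*2+1=1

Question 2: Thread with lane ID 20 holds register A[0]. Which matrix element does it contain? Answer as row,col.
20: g=5,t=0
[0] (5+0,0*2+0) = (5,0)

5,0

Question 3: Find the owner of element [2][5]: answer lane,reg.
10,1

r: 2->gid=2,r8=0  c: 5->tid=2,i&1=1
L=2*4+2=10  i=0*2+1=1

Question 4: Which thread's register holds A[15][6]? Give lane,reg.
31,2

r=15→G=7,rhi=1  c=6→T=3,p=0
L=7*4+3=31  i=1*2+0=2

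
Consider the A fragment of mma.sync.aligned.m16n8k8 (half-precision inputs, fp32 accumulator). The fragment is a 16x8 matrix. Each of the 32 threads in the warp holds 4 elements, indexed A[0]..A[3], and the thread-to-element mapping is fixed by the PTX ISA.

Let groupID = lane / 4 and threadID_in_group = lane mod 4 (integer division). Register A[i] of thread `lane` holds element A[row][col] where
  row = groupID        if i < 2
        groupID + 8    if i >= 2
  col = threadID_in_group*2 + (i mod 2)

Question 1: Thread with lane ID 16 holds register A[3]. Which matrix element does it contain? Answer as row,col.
12,1

L=16=>grp=16>>2=4, tig=16&3=0
[3]=>row 4+8=12  col 0·2+1=1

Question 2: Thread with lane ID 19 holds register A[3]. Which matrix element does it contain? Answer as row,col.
12,7

19: gid=4,tid=3
[3] (4+8,3*2+1) = (12,7)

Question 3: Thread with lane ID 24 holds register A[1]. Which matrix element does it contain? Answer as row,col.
lane 24⇒24/4=6, 24 mod 4=0
i=1  r:6+0⇒6  c:2·0+1⇒1

6,1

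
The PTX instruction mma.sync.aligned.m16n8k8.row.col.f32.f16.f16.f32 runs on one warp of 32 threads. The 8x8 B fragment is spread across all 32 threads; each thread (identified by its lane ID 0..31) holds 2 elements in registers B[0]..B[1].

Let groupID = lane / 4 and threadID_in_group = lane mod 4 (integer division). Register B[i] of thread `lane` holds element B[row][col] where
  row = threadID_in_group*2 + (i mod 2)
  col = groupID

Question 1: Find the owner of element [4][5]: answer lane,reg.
22,0

c: 5->gid=5  r: 4->tid=2,i&1=0
L=5*4+2=22  i=0=0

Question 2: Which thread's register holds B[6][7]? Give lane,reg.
c: 7->gid=7  r: 6->tid=3,i&1=0
L=7*4+3=31  i=0=0

31,0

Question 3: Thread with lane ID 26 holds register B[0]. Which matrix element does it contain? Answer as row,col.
4,6

26: gid=6,tid=2
[0] (2*2+0,6) = (4,6)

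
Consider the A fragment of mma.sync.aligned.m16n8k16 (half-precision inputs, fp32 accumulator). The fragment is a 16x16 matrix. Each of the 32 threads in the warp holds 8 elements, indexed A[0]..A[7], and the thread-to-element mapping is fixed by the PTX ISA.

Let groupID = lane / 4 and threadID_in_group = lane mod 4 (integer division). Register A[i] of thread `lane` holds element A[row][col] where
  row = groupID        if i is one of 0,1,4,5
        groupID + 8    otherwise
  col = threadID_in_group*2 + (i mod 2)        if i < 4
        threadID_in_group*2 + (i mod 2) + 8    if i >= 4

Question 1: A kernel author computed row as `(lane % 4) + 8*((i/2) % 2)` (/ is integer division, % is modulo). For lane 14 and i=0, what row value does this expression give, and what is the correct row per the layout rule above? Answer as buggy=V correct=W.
buggy=2 correct=3

`(lane % 4) + 8*((i/2) % 2)`[14,0]->2
L=14->g=14>>2=3, t=14&3=2
[0]->row 3+0=3  col 2·2+0+0=4
row: 2 vs 3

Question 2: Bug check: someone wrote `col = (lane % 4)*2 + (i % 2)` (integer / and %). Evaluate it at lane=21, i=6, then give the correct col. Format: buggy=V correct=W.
`(lane % 4)*2 + (i % 2)`[21,6]=>2
lane 21=>21/4=5, 21 mod 4=1
i=6  r:5+8=>13  c:2·1+0+8=>10
col: 2 vs 10

buggy=2 correct=10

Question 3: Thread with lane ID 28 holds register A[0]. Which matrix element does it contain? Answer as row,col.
lane 28: grp=7 (28/4), tig=0 (28%4)
i=0: r=7+0=7, c=0*2+0+0=0

7,0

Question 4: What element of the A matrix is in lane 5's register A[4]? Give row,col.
1,10

L=5->g=5>>2=1, t=5&3=1
[4]->row 1+0=1  col 1·2+0+8=10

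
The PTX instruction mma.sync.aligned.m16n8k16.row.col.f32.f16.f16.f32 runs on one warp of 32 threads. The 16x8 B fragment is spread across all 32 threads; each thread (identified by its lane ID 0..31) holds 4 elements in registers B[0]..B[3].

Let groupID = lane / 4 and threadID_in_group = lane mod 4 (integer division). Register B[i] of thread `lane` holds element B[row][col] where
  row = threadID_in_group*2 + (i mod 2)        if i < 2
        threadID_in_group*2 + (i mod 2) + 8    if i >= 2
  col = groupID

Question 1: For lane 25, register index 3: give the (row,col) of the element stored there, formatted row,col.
lane 25: gr=6 (25/4), th=1 (25%4)
i=3: r=1*2+1+8=11, c=gr=6

11,6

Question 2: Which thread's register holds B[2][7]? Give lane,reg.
c=7⇒gr=7  r=2⇒Rb=0,th=1,odd=0
L=7*4+1=29  i=0*2+0=0

29,0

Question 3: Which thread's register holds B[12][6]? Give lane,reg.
26,2

c=6→G=6  r=12→rhi=1,T=2,p=0
L=6*4+2=26  i=1*2+0=2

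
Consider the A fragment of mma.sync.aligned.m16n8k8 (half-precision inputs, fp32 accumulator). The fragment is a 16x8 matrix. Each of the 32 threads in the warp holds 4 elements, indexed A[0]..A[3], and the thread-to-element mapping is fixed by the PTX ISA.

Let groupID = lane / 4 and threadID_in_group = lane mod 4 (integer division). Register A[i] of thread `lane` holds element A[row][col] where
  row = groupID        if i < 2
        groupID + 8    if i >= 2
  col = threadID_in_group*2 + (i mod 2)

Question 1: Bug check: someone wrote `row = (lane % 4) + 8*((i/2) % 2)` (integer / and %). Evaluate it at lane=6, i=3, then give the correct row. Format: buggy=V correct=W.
buggy=10 correct=9

`(lane % 4) + 8*((i/2) % 2)`[6,3]→10
lane 6: G=1 (6/4), T=2 (6%4)
i=3: r=1+8=9, c=2*2+1=5
row: 10 vs 9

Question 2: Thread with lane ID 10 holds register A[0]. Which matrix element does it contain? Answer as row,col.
L=10->g=10>>2=2, t=10&3=2
[0]->row 2+0=2  col 2·2+0=4

2,4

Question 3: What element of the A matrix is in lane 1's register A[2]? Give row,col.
L=1->gid=1>>2=0, tid=1&3=1
[2]->row 0+8=8  col 1·2+0=2

8,2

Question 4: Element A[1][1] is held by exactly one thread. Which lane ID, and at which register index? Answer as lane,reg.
r=1→G=1,rhi=0  c=1→T=0,p=1
L=1*4+0=4  i=0*2+1=1

4,1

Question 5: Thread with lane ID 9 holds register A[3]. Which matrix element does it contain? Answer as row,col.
10,3

9: gid=2,tid=1
[3] (2+8,1*2+1) = (10,3)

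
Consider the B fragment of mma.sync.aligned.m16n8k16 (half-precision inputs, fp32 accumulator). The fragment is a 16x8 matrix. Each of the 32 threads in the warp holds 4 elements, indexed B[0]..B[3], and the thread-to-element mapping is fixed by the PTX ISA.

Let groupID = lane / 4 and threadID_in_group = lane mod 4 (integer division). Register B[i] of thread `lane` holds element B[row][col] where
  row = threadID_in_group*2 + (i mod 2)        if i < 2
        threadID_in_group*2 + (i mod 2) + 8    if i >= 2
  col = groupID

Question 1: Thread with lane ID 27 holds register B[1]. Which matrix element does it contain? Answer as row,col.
7,6

L=27->gid=27>>2=6, tid=27&3=3
[1]->row 3·2+1+0=7  col gid=6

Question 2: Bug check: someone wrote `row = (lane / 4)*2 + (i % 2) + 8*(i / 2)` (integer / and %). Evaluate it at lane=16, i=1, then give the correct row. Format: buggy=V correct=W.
buggy=9 correct=1

`(lane / 4)*2 + (i % 2) + 8*(i / 2)`[16,1]=>9
L=16=>grp=16>>2=4, tig=16&3=0
[1]=>row 0·2+1+0=1  col grp=4
row: 9 vs 1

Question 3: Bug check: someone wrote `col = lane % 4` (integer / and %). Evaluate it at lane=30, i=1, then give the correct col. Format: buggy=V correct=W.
`lane % 4`[30,1]=>2
lane 30: grp=7 (30/4), tig=2 (30%4)
i=1: r=2*2+1+0=5, c=grp=7
col: 2 vs 7

buggy=2 correct=7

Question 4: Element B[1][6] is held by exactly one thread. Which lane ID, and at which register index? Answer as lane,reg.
24,1

c=6→G=6  r=1→rhi=0,T=0,p=1
L=6*4+0=24  i=0*2+1=1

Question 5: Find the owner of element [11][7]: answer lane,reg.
c:7=>grp=7  r:11=>rB=1,tig=1,lo=1
L=7*4+1=29  i=1*2+1=3

29,3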